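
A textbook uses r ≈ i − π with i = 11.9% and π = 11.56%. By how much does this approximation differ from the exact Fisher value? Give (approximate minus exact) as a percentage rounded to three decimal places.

Approximate: r ≈ 11.900% − 11.560% = 0.3400%
Exact: (1 + 0.1190)/(1 + 0.1156) − 1 = 0.3048%
Error = 0.3400% − 0.3048% = 0.0352% → 0.035%.

0.035%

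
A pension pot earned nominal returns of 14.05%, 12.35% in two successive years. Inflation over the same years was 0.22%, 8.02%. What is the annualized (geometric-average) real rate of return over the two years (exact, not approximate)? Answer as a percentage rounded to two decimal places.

Nominal growth factor = 1.1405 × 1.1235 = 1.28135175
Price-level growth factor = 1.0022 × 1.0802 = 1.08257644
Real growth factor = 1.28135175 / 1.08257644 = 1.18361319
Annualized real rate = 1.18361319^(1/2) − 1 = 8.7940% → 8.79%.

8.79%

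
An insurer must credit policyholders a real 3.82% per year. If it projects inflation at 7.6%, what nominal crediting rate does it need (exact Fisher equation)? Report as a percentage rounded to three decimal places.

11.710%

(1 + i) = (1 + r)(1 + π) = 1.03820 × 1.07600 = 1.1171032
i = 1.1171032 − 1, so the required nominal rate is 11.710%.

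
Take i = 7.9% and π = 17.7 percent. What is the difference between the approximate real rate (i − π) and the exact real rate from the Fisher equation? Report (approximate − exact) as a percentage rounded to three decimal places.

-1.474%

Approximate: r ≈ 7.900% − 17.700% = -9.8000%
Exact: (1 + 0.0790)/(1 + 0.1770) − 1 = -8.3263%
Error = -9.8000% − (-8.3263%) = -1.4737% → -1.474%.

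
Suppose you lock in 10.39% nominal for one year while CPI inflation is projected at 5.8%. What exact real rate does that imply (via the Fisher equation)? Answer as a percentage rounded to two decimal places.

By the Fisher equation, 1 + r = (1 + i)/(1 + π).
1 + r = 1.10390 / 1.05800 = 1.043384
r = 1.043384 − 1 = 4.3384%, i.e. 4.34%.

4.34%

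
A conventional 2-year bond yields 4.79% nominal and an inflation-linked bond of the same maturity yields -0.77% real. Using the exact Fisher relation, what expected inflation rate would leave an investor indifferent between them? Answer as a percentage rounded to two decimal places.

5.60%

(1 + π) = (1 + i)/(1 + r) = 1.04790 / 0.99230 = 1.056031
Break-even inflation = 1.056031 − 1 → 5.60%.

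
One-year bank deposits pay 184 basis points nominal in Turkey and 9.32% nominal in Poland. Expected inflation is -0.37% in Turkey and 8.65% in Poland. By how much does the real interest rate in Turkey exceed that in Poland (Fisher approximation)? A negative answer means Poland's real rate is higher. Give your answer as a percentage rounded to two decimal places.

1.54%

Turkey: 1.84% − (-0.37%) = 2.210%
Poland: 9.32% − 8.65% = 0.670%
Differential = 1.540% → 1.54%.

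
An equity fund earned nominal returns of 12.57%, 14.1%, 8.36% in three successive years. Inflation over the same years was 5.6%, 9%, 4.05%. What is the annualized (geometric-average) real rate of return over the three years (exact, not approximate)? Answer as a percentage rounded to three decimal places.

Nominal growth factor = 1.1257 × 1.1410 × 1.0836 = 1.39180152
Price-level growth factor = 1.0560 × 1.0900 × 1.0405 = 1.19765712
Real growth factor = 1.39180152 / 1.19765712 = 1.16210349
Annualized real rate = 1.16210349^(1/3) − 1 = 5.1352% → 5.135%.

5.135%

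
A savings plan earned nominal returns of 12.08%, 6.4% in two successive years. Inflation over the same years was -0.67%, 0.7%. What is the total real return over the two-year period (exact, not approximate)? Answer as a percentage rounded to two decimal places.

19.22%

Compound the nominal returns: 1.1208 × 1.0640 = 1.192531.
Compound inflation: 0.9933 × 1.0070 = 1.000253.
Deflate: 1.192531 / 1.000253 = 1.192229.
Total real return = 1.192229 − 1 → 19.22%.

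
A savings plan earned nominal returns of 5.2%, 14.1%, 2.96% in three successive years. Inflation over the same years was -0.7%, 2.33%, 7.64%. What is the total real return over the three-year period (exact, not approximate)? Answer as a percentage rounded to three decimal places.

Nominal growth factor = 1.0520 × 1.1410 × 1.0296 = 1.235862
Price-level growth factor = 0.9930 × 1.0233 × 1.0764 = 1.093770
Real growth factor = 1.235862 / 1.093770 = 1.129910
Total real return = 1.129910 − 1 → 12.991%.

12.991%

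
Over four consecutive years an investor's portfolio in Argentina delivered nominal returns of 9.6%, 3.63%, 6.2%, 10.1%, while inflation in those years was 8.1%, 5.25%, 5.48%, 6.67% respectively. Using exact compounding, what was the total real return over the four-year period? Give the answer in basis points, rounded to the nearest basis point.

374 basis points

Compound the nominal returns: 1.0960 × 1.0363 × 1.0620 × 1.1010 = 1.328030.
Compound inflation: 1.0810 × 1.0525 × 1.0548 × 1.0667 = 1.280148.
Deflate: 1.328030 / 1.280148 = 1.037403.
Total real return = 1.037403 − 1 → 374 basis points.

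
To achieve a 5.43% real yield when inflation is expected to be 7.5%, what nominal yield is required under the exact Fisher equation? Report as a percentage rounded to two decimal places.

(1 + i) = (1 + r)(1 + π) = 1.05430 × 1.07500 = 1.1333725
i = 1.1333725 − 1, so the required nominal rate is 13.34%.

13.34%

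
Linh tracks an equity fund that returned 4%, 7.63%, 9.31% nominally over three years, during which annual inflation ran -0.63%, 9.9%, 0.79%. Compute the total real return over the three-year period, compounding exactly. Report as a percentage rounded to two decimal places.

Nominal growth factor = 1.0400 × 1.0763 × 1.0931 = 1.223564
Price-level growth factor = 0.9937 × 1.0990 × 1.0079 = 1.100704
Real growth factor = 1.223564 / 1.100704 = 1.111619
Total real return = 1.111619 − 1 → 11.16%.

11.16%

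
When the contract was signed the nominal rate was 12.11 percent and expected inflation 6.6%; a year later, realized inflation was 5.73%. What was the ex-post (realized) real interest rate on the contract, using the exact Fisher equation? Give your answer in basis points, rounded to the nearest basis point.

Ex-post: (1 + 0.1211)/(1 + 0.0573) − 1 = 6.0342%
So the realized real rate is 603 basis points.

603 basis points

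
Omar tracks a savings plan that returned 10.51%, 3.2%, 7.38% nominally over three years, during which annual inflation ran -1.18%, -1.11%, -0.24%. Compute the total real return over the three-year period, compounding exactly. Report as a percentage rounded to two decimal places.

25.62%

Compound the nominal returns: 1.1051 × 1.0320 × 1.0738 = 1.224629.
Compound inflation: 0.9882 × 0.9889 × 0.9976 = 0.974886.
Deflate: 1.224629 / 0.974886 = 1.256177.
Total real return = 1.256177 − 1 → 25.62%.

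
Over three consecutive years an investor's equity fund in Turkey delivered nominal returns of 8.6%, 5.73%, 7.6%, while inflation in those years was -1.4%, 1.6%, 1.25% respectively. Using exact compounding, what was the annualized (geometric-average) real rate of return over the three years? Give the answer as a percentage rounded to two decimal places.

6.80%

Nominal growth factor = 1.0860 × 1.0573 × 1.0760 = 1.23549311
Price-level growth factor = 0.9860 × 1.0160 × 1.0125 = 1.01429820
Real growth factor = 1.23549311 / 1.01429820 = 1.21807681
Annualized real rate = 1.21807681^(1/3) − 1 = 6.7968% → 6.80%.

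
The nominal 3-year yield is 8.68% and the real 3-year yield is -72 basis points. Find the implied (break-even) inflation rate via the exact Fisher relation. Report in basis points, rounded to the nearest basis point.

947 basis points

(1 + π) = (1 + i)/(1 + r) = 1.08680 / 0.99280 = 1.094682
Break-even inflation = 1.094682 − 1 → 947 basis points.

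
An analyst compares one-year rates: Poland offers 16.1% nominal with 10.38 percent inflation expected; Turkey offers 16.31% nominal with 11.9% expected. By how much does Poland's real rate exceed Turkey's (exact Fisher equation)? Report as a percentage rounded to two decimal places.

1.24%

Poland: (1 + 0.1610)/(1 + 0.1038) − 1 = 5.1821%
Turkey: (1 + 0.1631)/(1 + 0.1190) − 1 = 3.9410%
Differential = 5.1821% − 3.9410% = 1.2411% → 1.24%.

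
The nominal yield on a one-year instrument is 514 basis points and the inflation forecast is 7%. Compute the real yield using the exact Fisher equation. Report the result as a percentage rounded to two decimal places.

-1.74%

By the Fisher equation, 1 + r = (1 + i)/(1 + π).
1 + r = 1.05140 / 1.07000 = 0.982617
r = 0.982617 − 1 = -1.7383%, i.e. -1.74%.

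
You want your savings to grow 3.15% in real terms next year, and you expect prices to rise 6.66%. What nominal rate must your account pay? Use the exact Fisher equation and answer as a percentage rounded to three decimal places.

10.020%

(1 + i) = (1 + r)(1 + π) = 1.03150 × 1.06660 = 1.1001979
i = 1.1001979 − 1, so the required nominal rate is 10.020%.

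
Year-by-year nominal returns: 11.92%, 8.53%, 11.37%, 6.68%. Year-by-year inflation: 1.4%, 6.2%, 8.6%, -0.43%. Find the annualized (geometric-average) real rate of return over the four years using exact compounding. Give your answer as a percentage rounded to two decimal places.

5.51%

Compound the nominal returns: 1.1192 × 1.0853 × 1.1137 × 1.0668 = 1.44314089.
Compound inflation: 1.0140 × 1.0620 × 1.0860 × 0.9957 = 1.16444989.
Deflate: 1.44314089 / 1.16444989 = 1.23933275.
Annualized real rate = 1.23933275^(1/4) − 1 = 5.5108% → 5.51%.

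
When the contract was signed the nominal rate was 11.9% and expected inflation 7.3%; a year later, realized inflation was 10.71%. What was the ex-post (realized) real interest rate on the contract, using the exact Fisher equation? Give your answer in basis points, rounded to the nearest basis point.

107 basis points

Ex-post: (1 + 0.1190)/(1 + 0.1071) − 1 = 1.0749%
So the realized real rate is 107 basis points.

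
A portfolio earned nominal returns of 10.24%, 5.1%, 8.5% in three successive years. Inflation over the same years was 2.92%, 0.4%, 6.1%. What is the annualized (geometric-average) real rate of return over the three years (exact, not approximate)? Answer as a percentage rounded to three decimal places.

Nominal growth factor = 1.1024 × 1.0510 × 1.0850 = 1.257105304
Price-level growth factor = 1.0292 × 1.0040 × 1.0610 = 1.096349125
Real growth factor = 1.257105304 / 1.096349125 = 1.146628638
Annualized real rate = 1.146628638^(1/3) − 1 = 4.66647% → 4.666%.

4.666%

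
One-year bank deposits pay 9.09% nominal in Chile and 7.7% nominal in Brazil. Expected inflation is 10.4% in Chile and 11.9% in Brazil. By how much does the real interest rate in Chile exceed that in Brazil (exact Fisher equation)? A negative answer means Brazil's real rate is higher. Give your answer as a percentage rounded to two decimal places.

Chile: (1 + 0.0909)/(1 + 0.1040) − 1 = -1.1866%
Brazil: (1 + 0.0770)/(1 + 0.1190) − 1 = -3.7534%
Differential = -1.1866% − (-3.7534%) = 2.5668% → 2.57%.

2.57%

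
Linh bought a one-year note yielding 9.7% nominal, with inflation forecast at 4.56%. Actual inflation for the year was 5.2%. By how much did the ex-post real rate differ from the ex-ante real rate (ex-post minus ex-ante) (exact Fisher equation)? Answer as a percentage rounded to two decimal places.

-0.64%

Ex-ante: (1 + 0.0970)/(1 + 0.0456) − 1 = 4.9158%
Ex-post: (1 + 0.0970)/(1 + 0.0520) − 1 = 4.2776%
Difference (ex-post − ex-ante) = -0.6383% → -0.64%.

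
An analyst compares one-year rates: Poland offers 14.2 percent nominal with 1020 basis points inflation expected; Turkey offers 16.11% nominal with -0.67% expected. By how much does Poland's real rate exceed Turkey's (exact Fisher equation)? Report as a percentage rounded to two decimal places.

-13.26%

Poland: (1 + 0.1420)/(1 + 0.1020) − 1 = 3.6298%
Turkey: (1 + 0.1611)/(1 − 0.0067) − 1 = 16.8932%
Differential = 3.6298% − 16.8932% = -13.2634% → -13.26%.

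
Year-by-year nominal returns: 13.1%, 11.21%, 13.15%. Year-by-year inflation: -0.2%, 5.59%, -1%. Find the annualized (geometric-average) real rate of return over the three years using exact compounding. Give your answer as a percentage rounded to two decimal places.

Compound the nominal returns: 1.1310 × 1.1121 × 1.1315 = 1.42318384.
Compound inflation: 0.9980 × 1.0559 × 0.9900 = 1.04325032.
Deflate: 1.42318384 / 1.04325032 = 1.36418251.
Annualized real rate = 1.36418251^(1/3) − 1 = 10.9066% → 10.91%.

10.91%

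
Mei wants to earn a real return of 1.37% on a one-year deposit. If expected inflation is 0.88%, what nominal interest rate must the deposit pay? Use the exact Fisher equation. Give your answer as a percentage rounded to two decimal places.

2.26%

(1 + i) = (1 + r)(1 + π) = 1.01370 × 1.00880 = 1.02262056
i = 1.02262056 − 1, so the required nominal rate is 2.26%.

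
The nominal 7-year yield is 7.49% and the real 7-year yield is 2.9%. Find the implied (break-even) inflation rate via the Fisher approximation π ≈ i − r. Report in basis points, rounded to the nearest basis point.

459 basis points

π ≈ i − r = 7.49% − 2.9% → 459 basis points.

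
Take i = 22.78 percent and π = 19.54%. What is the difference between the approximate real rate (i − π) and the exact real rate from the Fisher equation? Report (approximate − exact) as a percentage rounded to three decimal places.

0.530%

Approximate: r ≈ 22.780% − 19.540% = 3.2400%
Exact: (1 + 0.2278)/(1 + 0.1954) − 1 = 2.7104%
Error = 3.2400% − 2.7104% = 0.5296% → 0.530%.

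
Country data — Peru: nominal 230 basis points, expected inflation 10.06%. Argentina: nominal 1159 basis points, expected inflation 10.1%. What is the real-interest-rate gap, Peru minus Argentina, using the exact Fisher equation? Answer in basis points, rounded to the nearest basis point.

Peru: (1 + 0.0230)/(1 + 0.1006) − 1 = -7.0507%
Argentina: (1 + 0.1159)/(1 + 0.1010) − 1 = 1.3533%
Differential = -7.0507% − 1.3533% = -8.4040% → -840 basis points.

-840 basis points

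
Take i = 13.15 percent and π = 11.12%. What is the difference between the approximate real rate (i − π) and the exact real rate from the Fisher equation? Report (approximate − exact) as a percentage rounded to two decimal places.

0.20%

Approximate: r ≈ 13.150% − 11.120% = 2.0300%
Exact: (1 + 0.1315)/(1 + 0.1112) − 1 = 1.8269%
Error = 2.0300% − 1.8269% = 0.2031% → 0.20%.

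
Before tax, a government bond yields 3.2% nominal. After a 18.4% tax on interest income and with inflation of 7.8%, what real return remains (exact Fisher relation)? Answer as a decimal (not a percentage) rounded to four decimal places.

After-tax nominal return = 3.2% × (1 − 0.184) = 2.6112%.
1 + r = 1.026112 / 1.07800 = 0.951866
After-tax real rate = 0.951866 − 1 → -0.0481.

-0.0481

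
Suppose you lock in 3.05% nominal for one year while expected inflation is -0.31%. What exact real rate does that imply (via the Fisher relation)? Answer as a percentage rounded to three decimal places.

3.370%

By the Fisher relation, 1 + r = (1 + i)/(1 + π).
1 + r = 1.03050 / 0.99690 = 1.033704
r = 1.033704 − 1 = 3.3704%, i.e. 3.370%.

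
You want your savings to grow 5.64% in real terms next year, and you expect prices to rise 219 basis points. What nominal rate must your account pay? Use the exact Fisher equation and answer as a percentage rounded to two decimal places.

(1 + i) = (1 + r)(1 + π) = 1.05640 × 1.02190 = 1.07953516
i = 1.07953516 − 1, so the required nominal rate is 7.95%.

7.95%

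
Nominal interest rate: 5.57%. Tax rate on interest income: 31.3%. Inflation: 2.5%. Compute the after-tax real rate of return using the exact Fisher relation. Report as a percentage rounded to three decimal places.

1.294%

After-tax nominal return = 5.57% × (1 − 0.313) = 3.82659%.
1 + r = 1.0382659 / 1.02500 = 1.012942
After-tax real rate = 1.012942 − 1 → 1.294%.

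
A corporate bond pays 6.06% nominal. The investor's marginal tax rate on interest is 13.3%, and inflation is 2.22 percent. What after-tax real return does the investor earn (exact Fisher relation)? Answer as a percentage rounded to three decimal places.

After-tax nominal return = 6.06% × (1 − 0.133) = 5.25402%.
1 + r = 1.0525402 / 1.02220 = 1.029681
After-tax real rate = 1.029681 − 1 → 2.968%.

2.968%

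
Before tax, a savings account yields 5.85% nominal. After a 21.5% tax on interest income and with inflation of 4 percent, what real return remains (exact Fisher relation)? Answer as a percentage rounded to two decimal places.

0.57%

After-tax nominal return = 5.85% × (1 − 0.215) = 4.59225%.
1 + r = 1.0459225 / 1.04000 = 1.005695
After-tax real rate = 1.005695 − 1 → 0.57%.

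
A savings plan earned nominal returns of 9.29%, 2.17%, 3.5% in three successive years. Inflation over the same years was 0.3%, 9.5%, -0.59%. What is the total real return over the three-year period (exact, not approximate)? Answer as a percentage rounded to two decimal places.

5.85%

Nominal growth factor = 1.0929 × 1.0217 × 1.0350 = 1.155697
Price-level growth factor = 1.0030 × 1.0950 × 0.9941 = 1.091805
Real growth factor = 1.155697 / 1.091805 = 1.058520
Total real return = 1.058520 − 1 → 5.85%.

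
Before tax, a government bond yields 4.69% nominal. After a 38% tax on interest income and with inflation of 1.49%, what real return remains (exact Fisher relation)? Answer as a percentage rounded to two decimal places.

1.40%

After-tax nominal return = 4.69% × (1 − 0.38) = 2.9078%.
1 + r = 1.029078 / 1.01490 = 1.013970
After-tax real rate = 1.013970 − 1 → 1.40%.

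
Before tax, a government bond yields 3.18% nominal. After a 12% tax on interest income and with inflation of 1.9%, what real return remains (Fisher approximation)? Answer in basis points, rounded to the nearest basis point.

After-tax nominal return = 3.18% × (1 − 0.12) = 2.7984%.
r ≈ 2.7984% − 1.9% → 90 basis points.

90 basis points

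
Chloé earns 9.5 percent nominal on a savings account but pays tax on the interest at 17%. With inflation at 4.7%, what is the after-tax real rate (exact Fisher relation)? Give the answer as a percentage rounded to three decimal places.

3.042%

After-tax nominal return = 9.5% × (1 − 0.17) = 7.8850%.
1 + r = 1.07885 / 1.04700 = 1.030420
After-tax real rate = 1.030420 − 1 → 3.042%.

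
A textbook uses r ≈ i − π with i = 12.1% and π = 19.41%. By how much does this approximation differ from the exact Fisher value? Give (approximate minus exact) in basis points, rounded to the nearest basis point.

-119 basis points

Approximate: r ≈ 12.100% − 19.410% = -7.3100%
Exact: (1 + 0.1210)/(1 + 0.1941) − 1 = -6.1218%
Error = -7.3100% − (-6.1218%) = -1.1882% → -119 basis points.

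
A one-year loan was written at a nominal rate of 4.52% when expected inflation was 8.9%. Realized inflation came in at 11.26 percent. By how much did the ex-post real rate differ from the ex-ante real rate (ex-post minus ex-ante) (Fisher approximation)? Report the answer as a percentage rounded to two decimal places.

-2.36%

Ex-ante: 4.52% − 8.9% = -4.380%
Ex-post: 4.52% − 11.26% = -6.740%
Difference (ex-post − ex-ante) = -2.3600% → -2.36%.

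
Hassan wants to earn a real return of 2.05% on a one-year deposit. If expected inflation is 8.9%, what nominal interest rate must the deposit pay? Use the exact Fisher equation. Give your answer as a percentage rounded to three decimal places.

11.132%

(1 + i) = (1 + r)(1 + π) = 1.02050 × 1.08900 = 1.1113245
i = 1.1113245 − 1, so the required nominal rate is 11.132%.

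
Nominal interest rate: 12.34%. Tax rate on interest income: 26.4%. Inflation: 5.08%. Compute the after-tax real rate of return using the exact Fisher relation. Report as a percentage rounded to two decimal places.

After-tax nominal return = 12.34% × (1 − 0.264) = 9.08224%.
1 + r = 1.0908224 / 1.05080 = 1.038088
After-tax real rate = 1.038088 − 1 → 3.81%.

3.81%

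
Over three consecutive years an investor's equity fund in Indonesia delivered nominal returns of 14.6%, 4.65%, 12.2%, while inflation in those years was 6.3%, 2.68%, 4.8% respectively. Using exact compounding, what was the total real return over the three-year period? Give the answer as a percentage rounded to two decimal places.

17.63%

Compound the nominal returns: 1.1460 × 1.0465 × 1.1220 = 1.345602.
Compound inflation: 1.0630 × 1.0268 × 1.0480 = 1.143880.
Deflate: 1.345602 / 1.143880 = 1.176349.
Total real return = 1.176349 − 1 → 17.63%.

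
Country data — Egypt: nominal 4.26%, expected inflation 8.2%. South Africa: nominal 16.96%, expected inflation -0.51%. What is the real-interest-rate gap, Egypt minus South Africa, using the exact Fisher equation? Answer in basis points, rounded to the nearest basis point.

-2120 basis points

Egypt: (1 + 0.0426)/(1 + 0.0820) − 1 = -3.6414%
South Africa: (1 + 0.1696)/(1 − 0.0051) − 1 = 17.5596%
Differential = -3.6414% − 17.5596% = -21.2010% → -2120 basis points.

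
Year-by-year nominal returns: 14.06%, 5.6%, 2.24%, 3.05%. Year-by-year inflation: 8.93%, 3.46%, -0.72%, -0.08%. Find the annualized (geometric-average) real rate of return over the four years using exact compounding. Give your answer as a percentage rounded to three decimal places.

Nominal growth factor = 1.1406 × 1.0560 × 1.0224 × 1.0305 = 1.26901315
Price-level growth factor = 1.0893 × 1.0346 × 0.9928 × 0.9992 = 1.11798035
Real growth factor = 1.26901315 / 1.11798035 = 1.13509432
Annualized real rate = 1.13509432^(1/4) − 1 = 3.2186% → 3.219%.

3.219%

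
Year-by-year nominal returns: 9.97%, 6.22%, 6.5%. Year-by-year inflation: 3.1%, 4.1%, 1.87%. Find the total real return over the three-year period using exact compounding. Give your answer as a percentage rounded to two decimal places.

Nominal growth factor = 1.0997 × 1.0622 × 1.0650 = 1.244028
Price-level growth factor = 1.0310 × 1.0410 × 1.0187 = 1.093341
Real growth factor = 1.244028 / 1.093341 = 1.137822
Total real return = 1.137822 − 1 → 13.78%.

13.78%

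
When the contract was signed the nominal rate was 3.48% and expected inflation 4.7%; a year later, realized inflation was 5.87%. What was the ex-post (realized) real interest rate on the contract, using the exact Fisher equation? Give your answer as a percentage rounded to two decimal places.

-2.26%

Ex-post: (1 + 0.0348)/(1 + 0.0587) − 1 = -2.2575%
So the realized real rate is -2.26%.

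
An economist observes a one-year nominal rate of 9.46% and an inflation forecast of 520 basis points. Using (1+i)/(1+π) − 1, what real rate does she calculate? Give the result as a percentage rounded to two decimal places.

By the Fisher identity, 1 + r = (1 + i)/(1 + π).
1 + r = 1.09460 / 1.05200 = 1.040494
r = 1.040494 − 1 = 4.0494%, i.e. 4.05%.

4.05%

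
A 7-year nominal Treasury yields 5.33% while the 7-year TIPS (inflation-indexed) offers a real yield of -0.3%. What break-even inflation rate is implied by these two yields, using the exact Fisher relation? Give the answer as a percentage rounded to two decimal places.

5.65%

(1 + π) = (1 + i)/(1 + r) = 1.05330 / 0.99700 = 1.056469
Break-even inflation = 1.056469 − 1 → 5.65%.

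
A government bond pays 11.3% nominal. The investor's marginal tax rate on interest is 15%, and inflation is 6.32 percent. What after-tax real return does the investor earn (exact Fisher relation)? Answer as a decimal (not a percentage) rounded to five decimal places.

0.03090

After-tax nominal return = 11.3% × (1 − 0.15) = 9.6050%.
1 + r = 1.09605 / 1.06320 = 1.030897
After-tax real rate = 1.030897 − 1 → 0.03090.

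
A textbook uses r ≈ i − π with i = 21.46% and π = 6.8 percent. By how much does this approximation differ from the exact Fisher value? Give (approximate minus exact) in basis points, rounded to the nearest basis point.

Approximate: r ≈ 21.460% − 6.800% = 14.6600%
Exact: (1 + 0.2146)/(1 + 0.0680) − 1 = 13.7266%
Error = 14.6600% − 13.7266% = 0.9334% → 93 basis points.

93 basis points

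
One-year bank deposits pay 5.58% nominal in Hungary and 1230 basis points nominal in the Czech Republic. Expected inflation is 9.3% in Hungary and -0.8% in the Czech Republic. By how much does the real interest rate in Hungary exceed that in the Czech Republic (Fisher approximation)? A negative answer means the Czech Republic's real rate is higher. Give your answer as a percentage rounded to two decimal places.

-16.82%

Hungary: 5.58% − 9.3% = -3.720%
The Czech Republic: 12.3% − (-0.8%) = 13.100%
Differential = -16.820% → -16.82%.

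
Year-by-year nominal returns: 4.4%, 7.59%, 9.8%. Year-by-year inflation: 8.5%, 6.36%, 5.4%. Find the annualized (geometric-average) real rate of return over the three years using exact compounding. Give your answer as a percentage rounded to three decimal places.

Compound the nominal returns: 1.0440 × 1.0759 × 1.0980 = 1.23331708.
Compound inflation: 1.0850 × 1.0636 × 1.0540 = 1.21632232.
Deflate: 1.23331708 / 1.21632232 = 1.01397225.
Annualized real rate = 1.01397225^(1/3) − 1 = 0.4636% → 0.464%.

0.464%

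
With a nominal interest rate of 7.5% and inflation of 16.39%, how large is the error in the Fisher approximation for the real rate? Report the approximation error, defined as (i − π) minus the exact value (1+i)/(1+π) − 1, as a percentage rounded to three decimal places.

-1.252%

Approximate: r ≈ 7.500% − 16.390% = -8.8900%
Exact: (1 + 0.0750)/(1 + 0.1639) − 1 = -7.6381%
Error = -8.8900% − (-7.6381%) = -1.2519% → -1.252%.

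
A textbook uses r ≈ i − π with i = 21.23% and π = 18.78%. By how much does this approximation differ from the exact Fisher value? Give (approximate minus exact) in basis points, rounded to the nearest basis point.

Approximate: r ≈ 21.230% − 18.780% = 2.4500%
Exact: (1 + 0.2123)/(1 + 0.1878) − 1 = 2.0626%
Error = 2.4500% − 2.0626% = 0.3874% → 39 basis points.

39 basis points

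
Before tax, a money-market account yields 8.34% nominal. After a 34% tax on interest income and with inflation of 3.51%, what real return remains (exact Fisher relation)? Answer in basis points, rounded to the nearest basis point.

193 basis points

After-tax nominal return = 8.34% × (1 − 0.34) = 5.5044%.
1 + r = 1.055044 / 1.03510 = 1.019268
After-tax real rate = 1.019268 − 1 → 193 basis points.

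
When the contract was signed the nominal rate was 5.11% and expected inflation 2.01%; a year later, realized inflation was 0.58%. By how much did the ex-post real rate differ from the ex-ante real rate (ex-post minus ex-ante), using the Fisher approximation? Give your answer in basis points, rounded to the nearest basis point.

143 basis points

Ex-ante: 5.11% − 2.01% = 3.100%
Ex-post: 5.11% − 0.58% = 4.530%
Difference (ex-post − ex-ante) = 1.4300% → 143 basis points.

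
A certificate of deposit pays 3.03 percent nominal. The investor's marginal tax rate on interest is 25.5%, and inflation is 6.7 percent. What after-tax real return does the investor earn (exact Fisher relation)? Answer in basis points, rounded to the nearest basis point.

After-tax nominal return = 3.03% × (1 − 0.255) = 2.25735%.
1 + r = 1.0225735 / 1.06700 = 0.958363
After-tax real rate = 0.958363 − 1 → -416 basis points.

-416 basis points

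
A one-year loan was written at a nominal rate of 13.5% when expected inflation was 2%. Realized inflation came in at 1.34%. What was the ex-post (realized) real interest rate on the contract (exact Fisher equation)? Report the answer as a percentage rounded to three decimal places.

Ex-post: (1 + 0.1350)/(1 + 0.0134) − 1 = 11.9992%
So the realized real rate is 11.999%.

11.999%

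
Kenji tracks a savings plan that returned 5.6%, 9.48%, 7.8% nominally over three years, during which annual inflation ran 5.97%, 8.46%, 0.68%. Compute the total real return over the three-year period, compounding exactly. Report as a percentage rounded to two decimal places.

Compound the nominal returns: 1.0560 × 1.0948 × 1.0780 = 1.246285.
Compound inflation: 1.0597 × 1.0846 × 1.0068 = 1.157166.
Deflate: 1.246285 / 1.157166 = 1.077015.
Total real return = 1.077015 − 1 → 7.70%.

7.70%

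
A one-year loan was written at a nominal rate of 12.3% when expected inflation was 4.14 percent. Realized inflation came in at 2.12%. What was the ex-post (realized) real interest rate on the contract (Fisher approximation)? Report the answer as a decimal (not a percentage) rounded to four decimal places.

0.1018

Ex-post: 12.3% − 2.12% = 10.180%
So the realized real rate is 0.1018.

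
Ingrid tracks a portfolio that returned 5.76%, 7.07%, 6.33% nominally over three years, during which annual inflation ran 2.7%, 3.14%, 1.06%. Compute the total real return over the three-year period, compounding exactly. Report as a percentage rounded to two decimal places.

Compound the nominal returns: 1.0576 × 1.0707 × 1.0633 = 1.204051.
Compound inflation: 1.0270 × 1.0314 × 1.0106 = 1.070476.
Deflate: 1.204051 / 1.070476 = 1.124782.
Total real return = 1.124782 − 1 → 12.48%.

12.48%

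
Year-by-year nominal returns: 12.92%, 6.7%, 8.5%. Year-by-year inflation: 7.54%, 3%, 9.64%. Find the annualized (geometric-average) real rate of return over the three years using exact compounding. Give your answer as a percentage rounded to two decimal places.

Compound the nominal returns: 1.1292 × 1.0670 × 1.0850 = 1.30726919.
Compound inflation: 1.0754 × 1.0300 × 1.0964 = 1.21444062.
Deflate: 1.30726919 / 1.21444062 = 1.07643731.
Annualized real rate = 1.07643731^(1/3) − 1 = 2.4856% → 2.49%.

2.49%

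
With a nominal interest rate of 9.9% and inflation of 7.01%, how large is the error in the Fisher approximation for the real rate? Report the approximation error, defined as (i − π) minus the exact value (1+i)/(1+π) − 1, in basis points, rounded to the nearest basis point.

19 basis points

Approximate: r ≈ 9.900% − 7.010% = 2.8900%
Exact: (1 + 0.0990)/(1 + 0.0701) − 1 = 2.7007%
Error = 2.8900% − 2.7007% = 0.1893% → 19 basis points.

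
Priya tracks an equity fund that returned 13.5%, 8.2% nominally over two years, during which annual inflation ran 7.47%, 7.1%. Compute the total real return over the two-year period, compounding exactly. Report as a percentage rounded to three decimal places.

Nominal growth factor = 1.1350 × 1.0820 = 1.228070
Price-level growth factor = 1.0747 × 1.0710 = 1.151004
Real growth factor = 1.228070 / 1.151004 = 1.066956
Total real return = 1.066956 − 1 → 6.696%.

6.696%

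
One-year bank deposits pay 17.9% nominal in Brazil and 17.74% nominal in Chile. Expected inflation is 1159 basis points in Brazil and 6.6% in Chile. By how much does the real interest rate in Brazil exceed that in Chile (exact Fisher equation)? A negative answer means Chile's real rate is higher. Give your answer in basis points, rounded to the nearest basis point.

-480 basis points

Brazil: (1 + 0.1790)/(1 + 0.1159) − 1 = 5.6546%
Chile: (1 + 0.1774)/(1 + 0.0660) − 1 = 10.4503%
Differential = 5.6546% − 10.4503% = -4.7957% → -480 basis points.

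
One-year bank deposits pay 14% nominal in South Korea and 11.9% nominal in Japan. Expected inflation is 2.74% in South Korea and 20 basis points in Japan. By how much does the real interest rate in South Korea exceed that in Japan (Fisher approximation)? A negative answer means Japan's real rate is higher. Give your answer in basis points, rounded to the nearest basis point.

South Korea: 14% − 2.74% = 11.260%
Japan: 11.9% − 0.2% = 11.700%
Differential = -0.440% → -44 basis points.

-44 basis points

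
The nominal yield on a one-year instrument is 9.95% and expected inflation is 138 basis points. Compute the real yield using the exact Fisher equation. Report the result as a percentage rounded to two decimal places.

8.45%

1 + r = 1.09950 / 1.01380 = 1.084533
r = 1.084533 − 1 = 8.4533%, i.e. 8.45%.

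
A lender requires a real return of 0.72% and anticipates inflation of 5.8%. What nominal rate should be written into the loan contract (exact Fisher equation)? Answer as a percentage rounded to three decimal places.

6.562%

(1 + i) = (1 + r)(1 + π) = 1.00720 × 1.05800 = 1.0656176
i = 1.0656176 − 1, so the required nominal rate is 6.562%.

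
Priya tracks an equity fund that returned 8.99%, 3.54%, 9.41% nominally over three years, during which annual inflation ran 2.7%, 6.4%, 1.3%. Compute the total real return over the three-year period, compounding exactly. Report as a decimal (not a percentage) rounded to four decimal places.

0.1154

Nominal growth factor = 1.0899 × 1.0354 × 1.0941 = 1.234673
Price-level growth factor = 1.0270 × 1.0640 × 1.0130 = 1.106933
Real growth factor = 1.234673 / 1.106933 = 1.115399
Total real return = 1.115399 − 1 → 0.1154.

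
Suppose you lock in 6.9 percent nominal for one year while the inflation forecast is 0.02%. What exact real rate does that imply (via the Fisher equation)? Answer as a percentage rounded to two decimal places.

1 + r = 1.06900 / 1.00020 = 1.068786
r = 1.068786 − 1 = 6.8786%, i.e. 6.88%.

6.88%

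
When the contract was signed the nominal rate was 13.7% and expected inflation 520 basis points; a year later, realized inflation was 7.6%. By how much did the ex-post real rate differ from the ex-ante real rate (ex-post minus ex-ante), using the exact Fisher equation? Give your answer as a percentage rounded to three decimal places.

Ex-ante: (1 + 0.1370)/(1 + 0.0520) − 1 = 8.0798%
Ex-post: (1 + 0.1370)/(1 + 0.0760) − 1 = 5.6691%
Difference (ex-post − ex-ante) = -2.4107% → -2.411%.

-2.411%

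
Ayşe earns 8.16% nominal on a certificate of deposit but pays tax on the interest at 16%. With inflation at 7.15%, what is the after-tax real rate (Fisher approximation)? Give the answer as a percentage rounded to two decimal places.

-0.30%

After-tax nominal return = 8.16% × (1 − 0.16) = 6.8544%.
r ≈ 6.8544% − 7.15% → -0.30%.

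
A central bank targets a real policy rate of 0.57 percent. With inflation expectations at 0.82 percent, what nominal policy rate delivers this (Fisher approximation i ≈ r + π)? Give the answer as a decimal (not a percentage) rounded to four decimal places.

i ≈ r + π = 0.57% + 0.82% = 0.0139.

0.0139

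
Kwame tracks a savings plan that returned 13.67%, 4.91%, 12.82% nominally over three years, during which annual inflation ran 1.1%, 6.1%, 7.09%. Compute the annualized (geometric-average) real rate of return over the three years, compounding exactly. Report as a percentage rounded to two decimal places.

Compound the nominal returns: 1.1367 × 1.0491 × 1.1282 = 1.34539200.
Compound inflation: 1.0110 × 1.0610 × 1.0709 = 1.14872337.
Deflate: 1.34539200 / 1.14872337 = 1.17120626.
Annualized real rate = 1.17120626^(1/3) − 1 = 5.4090% → 5.41%.

5.41%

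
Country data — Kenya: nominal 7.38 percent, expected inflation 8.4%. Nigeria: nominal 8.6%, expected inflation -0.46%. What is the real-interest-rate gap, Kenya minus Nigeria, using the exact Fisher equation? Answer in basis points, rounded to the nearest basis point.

Kenya: (1 + 0.0738)/(1 + 0.0840) − 1 = -0.9410%
Nigeria: (1 + 0.0860)/(1 − 0.0046) − 1 = 9.1019%
Differential = -0.9410% − 9.1019% = -10.0428% → -1004 basis points.

-1004 basis points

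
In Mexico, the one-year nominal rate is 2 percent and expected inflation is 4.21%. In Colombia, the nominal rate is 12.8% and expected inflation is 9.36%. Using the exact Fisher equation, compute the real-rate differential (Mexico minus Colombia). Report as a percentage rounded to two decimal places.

-5.27%

Mexico: (1 + 0.0200)/(1 + 0.0421) − 1 = -2.1207%
Colombia: (1 + 0.1280)/(1 + 0.0936) − 1 = 3.1456%
Differential = -2.1207% − 3.1456% = -5.2663% → -5.27%.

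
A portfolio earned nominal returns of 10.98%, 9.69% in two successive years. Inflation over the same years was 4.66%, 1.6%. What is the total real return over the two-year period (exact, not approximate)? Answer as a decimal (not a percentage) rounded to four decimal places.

Nominal growth factor = 1.1098 × 1.0969 = 1.217340
Price-level growth factor = 1.0466 × 1.0160 = 1.063346
Real growth factor = 1.217340 / 1.063346 = 1.144820
Total real return = 1.144820 − 1 → 0.1448.

0.1448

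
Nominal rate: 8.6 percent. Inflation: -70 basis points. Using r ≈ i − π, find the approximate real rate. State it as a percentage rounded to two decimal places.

9.30%

r ≈ i − π = 8.6% − (-0.7%) = 9.30%.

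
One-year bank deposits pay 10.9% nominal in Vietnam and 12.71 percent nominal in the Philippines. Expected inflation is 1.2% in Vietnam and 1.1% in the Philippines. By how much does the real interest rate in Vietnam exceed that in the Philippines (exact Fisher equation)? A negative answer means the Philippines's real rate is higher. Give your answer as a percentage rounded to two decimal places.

Vietnam: (1 + 0.1090)/(1 + 0.0120) − 1 = 9.5850%
The Philippines: (1 + 0.1271)/(1 + 0.0110) − 1 = 11.4837%
Differential = 9.5850% − 11.4837% = -1.8987% → -1.90%.

-1.90%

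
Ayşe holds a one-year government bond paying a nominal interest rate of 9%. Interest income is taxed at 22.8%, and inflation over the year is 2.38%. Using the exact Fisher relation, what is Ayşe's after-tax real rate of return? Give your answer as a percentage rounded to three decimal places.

4.462%

After-tax nominal return = 9% × (1 − 0.228) = 6.9480%.
1 + r = 1.06948 / 1.02380 = 1.044618
After-tax real rate = 1.044618 − 1 → 4.462%.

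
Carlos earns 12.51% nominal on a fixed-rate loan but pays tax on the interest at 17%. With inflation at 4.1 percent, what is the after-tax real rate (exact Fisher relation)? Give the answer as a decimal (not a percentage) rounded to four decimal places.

0.0604

After-tax nominal return = 12.51% × (1 − 0.17) = 10.3833%.
1 + r = 1.103833 / 1.04100 = 1.060358
After-tax real rate = 1.060358 − 1 → 0.0604.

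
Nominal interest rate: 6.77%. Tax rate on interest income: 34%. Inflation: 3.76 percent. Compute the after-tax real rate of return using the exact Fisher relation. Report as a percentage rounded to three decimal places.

0.683%

After-tax nominal return = 6.77% × (1 − 0.34) = 4.4682%.
1 + r = 1.044682 / 1.03760 = 1.0068254
After-tax real rate = 1.0068254 − 1 → 0.683%.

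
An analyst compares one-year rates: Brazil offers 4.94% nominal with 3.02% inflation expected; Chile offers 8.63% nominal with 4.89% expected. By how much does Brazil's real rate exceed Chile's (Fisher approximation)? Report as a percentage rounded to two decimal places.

-1.82%

Brazil: 4.94% − 3.02% = 1.920%
Chile: 8.63% − 4.89% = 3.740%
Differential = -1.820% → -1.82%.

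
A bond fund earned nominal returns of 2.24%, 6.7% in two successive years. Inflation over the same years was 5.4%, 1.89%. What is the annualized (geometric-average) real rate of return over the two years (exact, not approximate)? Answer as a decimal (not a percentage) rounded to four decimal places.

Nominal growth factor = 1.0224 × 1.0670 = 1.09090080
Price-level growth factor = 1.0540 × 1.0189 = 1.07392060
Real growth factor = 1.09090080 / 1.07392060 = 1.01581141
Annualized real rate = 1.01581141^(1/2) − 1 = 0.7875% → 0.0079.

0.0079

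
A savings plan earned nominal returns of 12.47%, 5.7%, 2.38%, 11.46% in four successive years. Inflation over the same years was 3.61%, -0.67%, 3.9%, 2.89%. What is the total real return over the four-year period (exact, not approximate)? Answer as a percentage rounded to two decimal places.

Compound the nominal returns: 1.1247 × 1.0570 × 1.0238 × 1.1146 = 1.356581.
Compound inflation: 1.0361 × 0.9933 × 1.0390 × 1.0289 = 1.100198.
Deflate: 1.356581 / 1.100198 = 1.233034.
Total real return = 1.233034 − 1 → 23.30%.

23.30%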